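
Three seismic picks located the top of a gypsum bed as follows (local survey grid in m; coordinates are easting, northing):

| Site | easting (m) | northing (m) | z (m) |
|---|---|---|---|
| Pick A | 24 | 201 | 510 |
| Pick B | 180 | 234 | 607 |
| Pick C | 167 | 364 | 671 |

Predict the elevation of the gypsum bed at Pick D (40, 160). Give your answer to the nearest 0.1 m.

495.8 m

Let the plane be z = a·easting + b·northing + c.
Pick B−Pick A: 156a + 33b = 97;  Pick C−Pick A: 143a + 163b = 161.
Solving gives a = 0.50693, b = 0.54300.
Then c = 510 − a·24 − b·201 = 388.69.
At (40, 160): z = 20.3 + 86.9 + 388.69 = 495.8 m.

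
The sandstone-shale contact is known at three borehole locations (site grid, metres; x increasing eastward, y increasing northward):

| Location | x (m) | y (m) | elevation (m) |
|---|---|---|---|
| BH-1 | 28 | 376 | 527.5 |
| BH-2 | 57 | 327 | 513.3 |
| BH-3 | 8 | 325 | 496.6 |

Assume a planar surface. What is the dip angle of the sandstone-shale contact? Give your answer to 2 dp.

30.01°

Let the plane be z = a·x + b·y + c.
BH-2−BH-1: 29a − 49b = −14.2;  BH-3−BH-1: −20a − 51b = −30.9.
Solving gives a = 0.32123, b = 0.47991.
Gradient magnitude |∇z| = √(a² + b²) = √(0.10319 + 0.23031) = 0.57750.
True dip = arctan(0.57750) = 30.01°, dipping toward SW (azimuth ≈ 214°).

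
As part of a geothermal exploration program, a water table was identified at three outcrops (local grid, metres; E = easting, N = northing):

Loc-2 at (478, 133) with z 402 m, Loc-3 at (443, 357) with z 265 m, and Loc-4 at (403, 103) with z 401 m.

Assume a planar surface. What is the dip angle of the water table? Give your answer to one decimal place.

31.9°

Two edge vectors: Loc-2→Loc-3 = (-35, 224, -137), Loc-2→Loc-4 = (-75, -30, -1).
Normal n = (Loc-2→Loc-3) × (Loc-2→Loc-4) = (-4334, 10240, 17850).
So ∂z/∂E = −n_x/n_z = 0.24280 and ∂z/∂N = −n_y/n_z = −0.57367.
Gradient magnitude |∇z| = √(a² + b²) = √(0.05895 + 0.32910) = 0.62294.
True dip = arctan(0.62294) = 31.9°, dipping toward NNW (azimuth ≈ 337°).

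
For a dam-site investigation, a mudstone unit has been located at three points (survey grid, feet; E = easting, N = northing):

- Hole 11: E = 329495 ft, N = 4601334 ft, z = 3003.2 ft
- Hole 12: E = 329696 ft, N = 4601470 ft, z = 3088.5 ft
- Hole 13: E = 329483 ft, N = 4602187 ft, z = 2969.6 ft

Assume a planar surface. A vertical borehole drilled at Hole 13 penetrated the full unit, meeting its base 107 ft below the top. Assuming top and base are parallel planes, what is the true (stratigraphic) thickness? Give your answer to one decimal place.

97.6 ft

Let the plane be z = a·E + b·N + c.
Hole 12−Hole 11: 201a + 136b = 85.3;  Hole 13−Hole 11: −12a + 853b = −33.6.
Solving gives a = 0.44678, b = −0.03311.
|∇z| = √(a²+b²) = 0.44800, so dip δ = arctan(0.44800) = 24.13°.
True thickness = vertical thickness × cos δ = 107 × cos 24.13° = 97.6 ft.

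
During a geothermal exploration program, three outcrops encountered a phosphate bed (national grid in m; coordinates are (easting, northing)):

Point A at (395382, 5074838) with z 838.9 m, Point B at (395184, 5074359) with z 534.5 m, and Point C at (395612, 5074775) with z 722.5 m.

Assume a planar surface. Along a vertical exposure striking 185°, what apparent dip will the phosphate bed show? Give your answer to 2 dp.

Two edge vectors: Point A→Point B = (-198, -479, -304.4), Point A→Point C = (230, -63, -116.4).
Normal n = (Point A→Point B) × (Point A→Point C) = (36578.4, -93059.2, 122644).
So ∂z/∂E = −n_x/n_z = −0.29825 and ∂z/∂N = −n_y/n_z = 0.75877.
Unit vector along 185° is (sin 185°, cos 185°) = (-0.0872, -0.9962).
Slope in that direction = a·(-0.0872) + b·(-0.9962) = −0.72989.
Apparent dip = arctan|0.72989| = 36.13° (true dip is 39.2°, so apparent ≤ true as expected).

36.13°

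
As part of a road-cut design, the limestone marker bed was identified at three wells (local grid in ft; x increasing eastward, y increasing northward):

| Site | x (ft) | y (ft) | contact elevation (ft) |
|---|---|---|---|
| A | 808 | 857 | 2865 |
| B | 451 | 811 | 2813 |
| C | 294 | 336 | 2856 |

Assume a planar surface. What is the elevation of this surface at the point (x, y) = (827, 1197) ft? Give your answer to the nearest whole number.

2819 ft

Two edge vectors: A→B = (-357, -46, -52), A→C = (-514, -521, -9).
Normal n = (A→B) × (A→C) = (-26678, 23515, 162353).
So ∂z/∂x = −n_x/n_z = 0.16432 and ∂z/∂y = −n_y/n_z = −0.14484.
Intercept c from A: 2865 − 132.77 + 124.13 = 2856.36.
At (827, 1197): z = 135.9 − 173.4 + 2856.36 = 2818.9 ft.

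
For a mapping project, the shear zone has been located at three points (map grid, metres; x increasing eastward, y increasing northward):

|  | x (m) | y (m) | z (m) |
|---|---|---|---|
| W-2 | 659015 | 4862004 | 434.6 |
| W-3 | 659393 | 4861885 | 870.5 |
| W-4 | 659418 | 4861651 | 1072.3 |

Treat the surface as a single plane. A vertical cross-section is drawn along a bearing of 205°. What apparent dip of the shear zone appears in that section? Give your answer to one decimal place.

Two edge vectors: W-2→W-3 = (378, -119, 435.9), W-2→W-4 = (403, -353, 637.7).
Normal n = (W-2→W-3) × (W-2→W-4) = (77986.4, -65382.9, -85477).
So ∂z/∂x = −n_x/n_z = 0.91237 and ∂z/∂y = −n_y/n_z = −0.76492.
Unit vector along 205° is (sin 205°, cos 205°) = (-0.4226, -0.9063).
Slope in that direction = a·(-0.4226) + b·(-0.9063) = 0.30767.
Apparent dip = arctan|0.30767| = 17.1° (true dip is 50.0°, so apparent ≤ true as expected).

17.1°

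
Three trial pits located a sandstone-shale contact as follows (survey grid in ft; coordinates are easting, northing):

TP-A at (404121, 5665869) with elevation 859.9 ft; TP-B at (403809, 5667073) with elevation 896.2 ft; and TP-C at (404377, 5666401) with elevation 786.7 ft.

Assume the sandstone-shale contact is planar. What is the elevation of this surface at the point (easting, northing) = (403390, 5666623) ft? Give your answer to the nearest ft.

Let the plane be z = a·easting + b·northing + c.
TP-B−TP-A: −312a + 1204b = 36.3;  TP-C−TP-A: 256a + 532b = −73.2.
Solving gives a = −0.22657652, b = −0.02856468.
Then c = 859.9 − a·404121 − b·5665869 = 254267.97.
At (403390, 5666623): z = −91398.7 − 161865.3 + 254267.97 = 1004.0 ft.

1004 ft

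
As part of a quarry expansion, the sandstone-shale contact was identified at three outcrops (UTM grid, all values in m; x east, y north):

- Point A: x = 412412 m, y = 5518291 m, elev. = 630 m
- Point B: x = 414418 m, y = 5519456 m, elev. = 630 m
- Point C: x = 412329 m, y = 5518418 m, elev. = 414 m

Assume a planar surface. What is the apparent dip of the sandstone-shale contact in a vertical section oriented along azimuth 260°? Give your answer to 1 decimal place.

Two edge vectors: Point A→Point B = (2006, 1165, 0), Point A→Point C = (-83, 127, -216).
Normal n = (Point A→Point B) × (Point A→Point C) = (-251640, 433296, 351457).
So ∂z/∂x = −n_x/n_z = 0.71599 and ∂z/∂y = −n_y/n_z = −1.23286.
Unit vector along 260° is (sin 260°, cos 260°) = (-0.9848, -0.1736).
Slope in that direction = a·(-0.9848) + b·(-0.1736) = −0.49103.
Apparent dip = arctan|0.49103| = 26.2° (true dip is 55.0°, so apparent ≤ true as expected).

26.2°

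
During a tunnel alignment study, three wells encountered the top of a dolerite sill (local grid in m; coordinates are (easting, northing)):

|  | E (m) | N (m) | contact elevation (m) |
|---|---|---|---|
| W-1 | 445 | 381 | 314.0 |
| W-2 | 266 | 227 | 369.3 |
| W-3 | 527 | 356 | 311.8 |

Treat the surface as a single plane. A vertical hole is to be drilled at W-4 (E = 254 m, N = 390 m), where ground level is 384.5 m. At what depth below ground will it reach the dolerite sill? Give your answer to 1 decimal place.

53.5 m

Let the plane be z = a·E + b·N + c.
W-2−W-1: −179a − 154b = 55.3;  W-3−W-1: 82a − 25b = −2.2.
Solving gives a = −0.10064, b = −0.24211.
Then c = 314 − a·445 − b·381 = 451.03.
At (254, 390): z_contact = −25.56 − 94.42 + 451.03 = 331.04 m.
Depth below ground = 384.5 − 331.04 = 53.5 m.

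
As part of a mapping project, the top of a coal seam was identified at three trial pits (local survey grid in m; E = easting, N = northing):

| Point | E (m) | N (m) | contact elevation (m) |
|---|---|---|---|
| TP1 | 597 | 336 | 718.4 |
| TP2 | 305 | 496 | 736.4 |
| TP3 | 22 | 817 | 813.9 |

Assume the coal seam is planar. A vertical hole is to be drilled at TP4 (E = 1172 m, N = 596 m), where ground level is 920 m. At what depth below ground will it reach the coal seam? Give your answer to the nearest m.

29 m

Let the plane be z = a·E + b·N + c.
TP2−TP1: −292a + 160b = 18;  TP3−TP1: −575a + 481b = 95.5.
Solving gives a = 0.13667, b = 0.36193.
Then c = 718.4 − a·597 − b·336 = 515.20.
At (1172, 596): z_contact = 160.2 + 215.7 + 515.20 = 891.1 m.
Depth below ground = 920 − 891.1 = 29 m.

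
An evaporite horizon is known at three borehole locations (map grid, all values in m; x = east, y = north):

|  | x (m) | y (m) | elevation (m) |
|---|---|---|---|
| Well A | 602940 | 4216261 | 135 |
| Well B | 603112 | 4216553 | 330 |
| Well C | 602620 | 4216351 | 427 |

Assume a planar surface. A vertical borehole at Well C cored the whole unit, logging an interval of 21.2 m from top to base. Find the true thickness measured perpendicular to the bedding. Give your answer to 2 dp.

Two edge vectors: Well A→Well B = (172, 292, 195), Well A→Well C = (-320, 90, 292).
Normal n = (Well A→Well B) × (Well A→Well C) = (67714, -112624, 108920).
So ∂z/∂x = −n_x/n_z = −0.62169 and ∂z/∂y = −n_y/n_z = 1.03401.
|∇z| = √(a²+b²) = 1.20651, so dip δ = arctan(1.20651) = 50.35°.
True thickness = vertical thickness × cos δ = 21.2 × cos 50.35° = 13.53 m.

13.53 m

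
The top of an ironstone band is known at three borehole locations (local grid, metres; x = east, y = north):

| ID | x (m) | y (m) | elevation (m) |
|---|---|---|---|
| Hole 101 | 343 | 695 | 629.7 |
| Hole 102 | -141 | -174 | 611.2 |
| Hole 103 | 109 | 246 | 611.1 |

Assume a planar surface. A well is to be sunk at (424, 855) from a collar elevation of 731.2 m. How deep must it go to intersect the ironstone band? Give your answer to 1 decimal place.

Two edge vectors: Hole 101→Hole 102 = (-484, -869, -18.5), Hole 101→Hole 103 = (-234, -449, -18.6).
Normal n = (Hole 101→Hole 102) × (Hole 101→Hole 103) = (7856.9, -4673.4, 13970).
So ∂z/∂x = −n_x/n_z = −0.56241 and ∂z/∂y = −n_y/n_z = 0.33453.
Intercept c from Hole 101: 629.7 + 192.91 − 232.50 = 590.11.
At (424, 855): z_contact = −238.46 + 286.02 + 590.11 = 637.67 m.
Depth below ground = 731.2 − 637.67 = 93.5 m.

93.5 m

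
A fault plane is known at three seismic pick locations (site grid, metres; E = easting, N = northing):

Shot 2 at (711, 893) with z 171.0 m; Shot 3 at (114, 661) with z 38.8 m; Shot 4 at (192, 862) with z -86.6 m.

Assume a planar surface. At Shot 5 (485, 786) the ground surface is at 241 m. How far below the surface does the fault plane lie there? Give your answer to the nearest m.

Two edge vectors: Shot 2→Shot 3 = (-597, -232, -132.2), Shot 2→Shot 4 = (-519, -31, -257.6).
Normal n = (Shot 2→Shot 3) × (Shot 2→Shot 4) = (55665, -85175.4, -101901).
So ∂z/∂E = −n_x/n_z = 0.54627 and ∂z/∂N = −n_y/n_z = −0.83586.
Intercept c from Shot 2: 171 − 388.39 + 746.43 = 529.03.
At (485, 786): z_contact = 264.9 − 657.0 + 529.03 = 137.0 m.
Depth below ground = 241 − 137.0 = 104 m.

104 m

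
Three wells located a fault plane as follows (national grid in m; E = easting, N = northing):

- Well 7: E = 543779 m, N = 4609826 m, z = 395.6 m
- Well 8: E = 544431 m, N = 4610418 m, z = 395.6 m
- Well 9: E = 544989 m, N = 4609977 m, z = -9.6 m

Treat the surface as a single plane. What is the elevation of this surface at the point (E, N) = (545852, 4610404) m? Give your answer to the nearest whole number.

Two edge vectors: Well 7→Well 8 = (652, 592, 0), Well 7→Well 9 = (1210, 151, -405.2).
Normal n = (Well 7→Well 8) × (Well 7→Well 9) = (-239878.4, 264190.4, -617868).
So ∂z/∂E = −n_x/n_z = −0.38823567 and ∂z/∂N = −n_y/n_z = 0.42758389.
Intercept c from Well 7: 395.6 + 211114.41 − 1971087.31 = −1759577.30.
At (545852, 4610404): z = −211919.2 + 1971334.5 − 1759577.30 = -162.1 m.

-162 m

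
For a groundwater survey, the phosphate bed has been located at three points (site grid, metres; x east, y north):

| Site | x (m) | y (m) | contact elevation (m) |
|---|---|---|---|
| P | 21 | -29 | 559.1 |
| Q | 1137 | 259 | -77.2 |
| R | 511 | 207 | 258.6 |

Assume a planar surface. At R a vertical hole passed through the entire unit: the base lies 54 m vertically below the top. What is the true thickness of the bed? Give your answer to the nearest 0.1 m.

Two edge vectors: P→Q = (1116, 288, -636.3), P→R = (490, 236, -300.5).
Normal n = (P→Q) × (P→R) = (63622.8, 23571, 122256).
So ∂z/∂x = −n_x/n_z = −0.52041 and ∂z/∂y = −n_y/n_z = −0.19280.
|∇z| = √(a²+b²) = 0.55497, so dip δ = arctan(0.55497) = 29.03°.
True thickness = vertical thickness × cos δ = 54 × cos 29.03° = 47.2 m.

47.2 m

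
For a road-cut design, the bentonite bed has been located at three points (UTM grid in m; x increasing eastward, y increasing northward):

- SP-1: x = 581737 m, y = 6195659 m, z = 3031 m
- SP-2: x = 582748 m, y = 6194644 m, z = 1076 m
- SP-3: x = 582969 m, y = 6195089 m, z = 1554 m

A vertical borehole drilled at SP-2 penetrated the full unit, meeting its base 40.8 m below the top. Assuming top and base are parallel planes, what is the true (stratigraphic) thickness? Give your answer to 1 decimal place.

22.9 m

Two edge vectors: SP-1→SP-2 = (1011, -1015, -1955), SP-1→SP-3 = (1232, -570, -1477).
Normal n = (SP-1→SP-2) × (SP-1→SP-3) = (384805, -915313, 674210).
So ∂z/∂x = −n_x/n_z = −0.57075 and ∂z/∂y = −n_y/n_z = 1.35761.
|∇z| = √(a²+b²) = 1.47270, so dip δ = arctan(1.47270) = 55.82°.
True thickness = vertical thickness × cos δ = 40.8 × cos 55.82° = 22.9 m.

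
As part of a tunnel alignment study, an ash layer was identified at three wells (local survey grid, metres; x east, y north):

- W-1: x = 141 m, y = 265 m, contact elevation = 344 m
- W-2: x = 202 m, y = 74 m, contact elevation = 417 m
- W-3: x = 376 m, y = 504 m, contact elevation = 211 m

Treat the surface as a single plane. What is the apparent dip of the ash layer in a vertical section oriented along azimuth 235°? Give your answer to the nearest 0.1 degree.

19.5°

Let the plane be z = a·x + b·y + c.
W-2−W-1: 61a − 191b = 73;  W-3−W-1: 235a + 239b = −133.
Solving gives a = −0.13380, b = −0.42493.
Unit vector along 235° is (sin 235°, cos 235°) = (-0.8192, -0.5736).
Slope in that direction = a·(-0.8192) + b·(-0.5736) = 0.35333.
Apparent dip = arctan|0.35333| = 19.5° (true dip is 24.0°, so apparent ≤ true as expected).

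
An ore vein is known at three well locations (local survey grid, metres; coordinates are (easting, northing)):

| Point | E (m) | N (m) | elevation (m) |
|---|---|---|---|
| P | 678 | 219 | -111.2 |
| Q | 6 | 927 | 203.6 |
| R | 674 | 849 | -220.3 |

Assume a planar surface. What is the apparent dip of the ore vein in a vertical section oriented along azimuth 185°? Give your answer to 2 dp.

Two edge vectors: P→Q = (-672, 708, 314.8), P→R = (-4, 630, -109.1).
Normal n = (P→Q) × (P→R) = (-275566.8, -74574.4, -420528).
So ∂z/∂E = −n_x/n_z = −0.65529 and ∂z/∂N = −n_y/n_z = −0.17734.
Unit vector along 185° is (sin 185°, cos 185°) = (-0.0872, -0.9962).
Slope in that direction = a·(-0.0872) + b·(-0.9962) = 0.23377.
Apparent dip = arctan|0.23377| = 13.16° (true dip is 34.2°, so apparent ≤ true as expected).

13.16°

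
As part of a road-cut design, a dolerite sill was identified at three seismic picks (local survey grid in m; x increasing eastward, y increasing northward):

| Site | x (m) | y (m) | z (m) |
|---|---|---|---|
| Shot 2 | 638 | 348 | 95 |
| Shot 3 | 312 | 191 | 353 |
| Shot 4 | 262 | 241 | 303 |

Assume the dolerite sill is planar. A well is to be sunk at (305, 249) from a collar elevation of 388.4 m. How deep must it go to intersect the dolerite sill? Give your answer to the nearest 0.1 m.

104.1 m

Two edge vectors: Shot 2→Shot 3 = (-326, -157, 258), Shot 2→Shot 4 = (-376, -107, 208).
Normal n = (Shot 2→Shot 3) × (Shot 2→Shot 4) = (-5050, -29200, -24150).
So ∂z/∂x = −n_x/n_z = −0.20911 and ∂z/∂y = −n_y/n_z = −1.20911.
Intercept c from Shot 2: 95 + 133.41 + 420.77 = 649.18.
At (305, 249): z_contact = −63.78 − 301.07 + 649.18 = 284.34 m.
Depth below ground = 388.4 − 284.34 = 104.1 m.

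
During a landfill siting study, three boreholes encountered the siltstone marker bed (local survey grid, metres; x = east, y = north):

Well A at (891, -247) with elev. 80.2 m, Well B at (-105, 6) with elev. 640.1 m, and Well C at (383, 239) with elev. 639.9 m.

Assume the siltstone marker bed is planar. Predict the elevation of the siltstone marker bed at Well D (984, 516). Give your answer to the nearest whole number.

Two edge vectors: Well A→Well B = (-996, 253, 559.9), Well A→Well C = (-508, 486, 559.7).
Normal n = (Well A→Well B) × (Well A→Well C) = (-130507.3, 273032, -355532).
So ∂z/∂x = −n_x/n_z = −0.36708 and ∂z/∂y = −n_y/n_z = 0.76795.
Intercept c from Well A: 80.2 + 327.06 + 189.68 = 596.95.
At (984, 516): z = −361.2 + 396.3 + 596.95 = 632.0 m.

632 m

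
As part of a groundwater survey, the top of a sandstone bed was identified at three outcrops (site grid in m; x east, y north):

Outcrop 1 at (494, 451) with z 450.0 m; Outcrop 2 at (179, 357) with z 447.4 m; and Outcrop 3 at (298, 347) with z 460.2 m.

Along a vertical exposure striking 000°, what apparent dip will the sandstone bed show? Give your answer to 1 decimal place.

14.6°

Two edge vectors: Outcrop 1→Outcrop 2 = (-315, -94, -2.6), Outcrop 1→Outcrop 3 = (-196, -104, 10.2).
Normal n = (Outcrop 1→Outcrop 2) × (Outcrop 1→Outcrop 3) = (-1229.2, 3722.6, 14336).
So ∂z/∂x = −n_x/n_z = 0.08574 and ∂z/∂y = −n_y/n_z = −0.25967.
Unit vector along 000° is (sin 0°, cos 0°) = (0.0000, 1.0000).
Slope in that direction = a·(0.0000) + b·(1.0000) = −0.25967.
Apparent dip = arctan|0.25967| = 14.6° (true dip is 15.3°, so apparent ≤ true as expected).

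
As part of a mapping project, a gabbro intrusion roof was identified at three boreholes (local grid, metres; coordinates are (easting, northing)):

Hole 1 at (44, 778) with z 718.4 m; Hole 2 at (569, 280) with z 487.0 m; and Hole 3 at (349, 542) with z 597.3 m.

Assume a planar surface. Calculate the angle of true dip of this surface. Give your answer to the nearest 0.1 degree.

Two edge vectors: Hole 1→Hole 2 = (525, -498, -231.4), Hole 1→Hole 3 = (305, -236, -121.1).
Normal n = (Hole 1→Hole 2) × (Hole 1→Hole 3) = (5697.4, -6999.5, 27990).
So ∂z/∂E = −n_x/n_z = −0.20355 and ∂z/∂N = −n_y/n_z = 0.25007.
Gradient magnitude |∇z| = √(a² + b²) = √(0.04143 + 0.06254) = 0.32244.
True dip = arctan(0.32244) = 17.9°, dipping toward SE (azimuth ≈ 141°).

17.9°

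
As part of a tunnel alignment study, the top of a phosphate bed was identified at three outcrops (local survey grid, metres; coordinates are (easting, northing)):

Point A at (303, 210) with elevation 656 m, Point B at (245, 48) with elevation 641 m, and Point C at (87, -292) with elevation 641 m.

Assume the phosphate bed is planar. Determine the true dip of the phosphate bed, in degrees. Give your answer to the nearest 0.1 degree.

Two edge vectors: Point A→Point B = (-58, -162, -15), Point A→Point C = (-216, -502, -15).
Normal n = (Point A→Point B) × (Point A→Point C) = (-5100, 2370, -5876).
So ∂z/∂E = −n_x/n_z = −0.86794 and ∂z/∂N = −n_y/n_z = 0.40334.
Gradient magnitude |∇z| = √(a² + b²) = √(0.75332 + 0.16268) = 0.95708.
True dip = arctan(0.95708) = 43.7°, dipping toward ESE (azimuth ≈ 115°).

43.7°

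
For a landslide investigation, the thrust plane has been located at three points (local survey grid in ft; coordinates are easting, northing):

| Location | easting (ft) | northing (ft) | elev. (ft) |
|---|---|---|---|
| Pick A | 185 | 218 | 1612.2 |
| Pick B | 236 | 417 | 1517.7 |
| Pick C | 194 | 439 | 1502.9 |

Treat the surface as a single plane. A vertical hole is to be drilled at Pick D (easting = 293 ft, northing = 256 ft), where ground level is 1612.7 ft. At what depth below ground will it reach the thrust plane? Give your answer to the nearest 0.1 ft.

9.6 ft

Let the plane be z = a·easting + b·northing + c.
Pick B−Pick A: 51a + 199b = −94.5;  Pick C−Pick A: 9a + 221b = −109.3.
Solving gives a = 0.09137, b = −0.49829.
Then c = 1612.2 − a·185 − b·218 = 1703.92.
At (293, 256): z_contact = 26.77 − 127.56 + 1703.92 = 1603.13 ft.
Depth below ground = 1612.7 − 1603.13 = 9.6 ft.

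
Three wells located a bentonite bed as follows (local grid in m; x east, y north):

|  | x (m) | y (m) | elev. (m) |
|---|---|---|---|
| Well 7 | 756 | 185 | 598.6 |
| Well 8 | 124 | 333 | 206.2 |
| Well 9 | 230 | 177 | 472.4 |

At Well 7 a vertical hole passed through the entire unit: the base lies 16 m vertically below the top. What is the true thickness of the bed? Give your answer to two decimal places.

Two edge vectors: Well 7→Well 8 = (-632, 148, -392.4), Well 7→Well 9 = (-526, -8, -126.2).
Normal n = (Well 7→Well 8) × (Well 7→Well 9) = (-21816.8, 126644, 82904).
So ∂z/∂x = −n_x/n_z = 0.26316 and ∂z/∂y = −n_y/n_z = −1.52760.
|∇z| = √(a²+b²) = 1.55010, so dip δ = arctan(1.55010) = 57.17°.
True thickness = vertical thickness × cos δ = 16 × cos 57.17° = 8.67 m.

8.67 m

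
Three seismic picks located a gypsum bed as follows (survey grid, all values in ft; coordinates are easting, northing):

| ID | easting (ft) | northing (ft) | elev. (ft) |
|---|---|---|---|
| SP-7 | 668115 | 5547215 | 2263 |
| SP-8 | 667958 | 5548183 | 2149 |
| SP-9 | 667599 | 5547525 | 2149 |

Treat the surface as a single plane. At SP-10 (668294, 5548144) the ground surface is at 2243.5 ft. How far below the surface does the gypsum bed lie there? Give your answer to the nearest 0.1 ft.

35.1 ft

Two edge vectors: SP-7→SP-8 = (-157, 968, -114), SP-7→SP-9 = (-516, 310, -114).
Normal n = (SP-7→SP-8) × (SP-7→SP-9) = (-75012, 40926, 450818).
So ∂z/∂easting = −n_x/n_z = 0.166390872 and ∂z/∂northing = −n_y/n_z = −0.090781646.
Intercept c from SP-7: 2263 − 111168.24 + 503585.31 = 394680.07.
At (668294, 5548144): z_contact = 111198.02 − 503669.64 + 394680.07 = 2208.45 ft.
Depth below ground = 2243.5 − 2208.45 = 35.1 ft.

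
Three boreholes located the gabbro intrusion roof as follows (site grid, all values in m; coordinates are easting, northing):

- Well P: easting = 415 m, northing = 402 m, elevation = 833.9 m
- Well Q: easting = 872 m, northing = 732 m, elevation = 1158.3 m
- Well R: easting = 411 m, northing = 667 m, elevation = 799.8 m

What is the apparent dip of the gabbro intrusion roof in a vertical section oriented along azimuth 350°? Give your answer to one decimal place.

14.2°

Two edge vectors: Well P→Well Q = (457, 330, 324.4), Well P→Well R = (-4, 265, -34.1).
Normal n = (Well P→Well Q) × (Well P→Well R) = (-97219, 14286.1, 122425).
So ∂z/∂easting = −n_x/n_z = 0.79411 and ∂z/∂northing = −n_y/n_z = −0.11669.
Unit vector along 350° is (sin 350°, cos 350°) = (-0.1736, 0.9848).
Slope in that direction = a·(-0.1736) + b·(0.9848) = −0.25282.
Apparent dip = arctan|0.25282| = 14.2° (true dip is 38.8°, so apparent ≤ true as expected).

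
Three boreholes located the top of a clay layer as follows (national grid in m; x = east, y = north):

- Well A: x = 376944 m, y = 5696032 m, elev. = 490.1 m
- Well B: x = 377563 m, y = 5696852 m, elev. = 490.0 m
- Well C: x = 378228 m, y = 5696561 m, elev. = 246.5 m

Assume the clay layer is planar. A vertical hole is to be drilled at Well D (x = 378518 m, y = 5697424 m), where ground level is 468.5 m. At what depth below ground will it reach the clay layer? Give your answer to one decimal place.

Let the plane be z = a·x + b·y + c.
Well B−Well A: 619a + 820b = −0.1;  Well C−Well A: 1284a + 529b = −243.6.
Solving gives a = −0.275284142, b = 0.207684005.
Then c = 490.1 − a·376944 − b·5696032 = −1078717.93.
At (378518, 5697424): z_contact = −104200.00 + 1183263.83 − 1078717.93 = 345.90 m.
Depth below ground = 468.5 − 345.90 = 122.6 m.

122.6 m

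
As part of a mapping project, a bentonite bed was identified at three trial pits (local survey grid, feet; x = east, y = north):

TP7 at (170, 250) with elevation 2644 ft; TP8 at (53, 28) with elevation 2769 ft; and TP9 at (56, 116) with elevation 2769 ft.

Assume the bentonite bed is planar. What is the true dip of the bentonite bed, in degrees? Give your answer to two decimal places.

48.82°

Two edge vectors: TP7→TP8 = (-117, -222, 125), TP7→TP9 = (-114, -134, 125).
Normal n = (TP7→TP8) × (TP7→TP9) = (-11000, 375, -9630).
So ∂z/∂x = −n_x/n_z = −1.14226 and ∂z/∂y = −n_y/n_z = 0.03894.
Gradient magnitude |∇z| = √(a² + b²) = √(1.30477 + 0.00152) = 1.14293.
True dip = arctan(1.14293) = 48.82°, dipping toward E (azimuth ≈ 092°).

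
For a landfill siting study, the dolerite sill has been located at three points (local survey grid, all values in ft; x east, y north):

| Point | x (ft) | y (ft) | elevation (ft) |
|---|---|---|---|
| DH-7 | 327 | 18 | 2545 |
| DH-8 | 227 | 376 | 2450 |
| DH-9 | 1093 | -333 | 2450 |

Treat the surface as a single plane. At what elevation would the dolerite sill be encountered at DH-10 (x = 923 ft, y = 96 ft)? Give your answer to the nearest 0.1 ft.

2350.3 ft

Two edge vectors: DH-7→DH-8 = (-100, 358, -95), DH-7→DH-9 = (766, -351, -95).
Normal n = (DH-7→DH-8) × (DH-7→DH-9) = (-67355, -82270, -239128).
So ∂z/∂x = −n_x/n_z = −0.281669 and ∂z/∂y = −n_y/n_z = −0.344042.
Intercept c from DH-7: 2545 + 92.11 + 6.19 = 2643.30.
At (923, 96): z = −260.0 − 33.0 + 2643.30 = 2350.3 ft.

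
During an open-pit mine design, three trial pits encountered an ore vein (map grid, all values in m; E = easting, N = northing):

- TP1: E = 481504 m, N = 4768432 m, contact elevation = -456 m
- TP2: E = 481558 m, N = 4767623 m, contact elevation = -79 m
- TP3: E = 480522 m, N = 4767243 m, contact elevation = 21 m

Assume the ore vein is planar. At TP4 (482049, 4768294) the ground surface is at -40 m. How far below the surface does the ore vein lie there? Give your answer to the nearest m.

313 m

Two edge vectors: TP1→TP2 = (54, -809, 377), TP1→TP3 = (-982, -1189, 477).
Normal n = (TP1→TP2) × (TP1→TP3) = (62360, -395972, -858644).
So ∂z/∂E = −n_x/n_z = 0.07262614 and ∂z/∂N = −n_y/n_z = −0.46115969.
Intercept c from TP1: -456 − 34969.78 + 2199008.62 = 2163582.84.
At (482049, 4768294): z_contact = 35009.4 − 2198945.0 + 2163582.84 = -352.8 m.
Depth below ground = -40 − (-352.8) = 313 m.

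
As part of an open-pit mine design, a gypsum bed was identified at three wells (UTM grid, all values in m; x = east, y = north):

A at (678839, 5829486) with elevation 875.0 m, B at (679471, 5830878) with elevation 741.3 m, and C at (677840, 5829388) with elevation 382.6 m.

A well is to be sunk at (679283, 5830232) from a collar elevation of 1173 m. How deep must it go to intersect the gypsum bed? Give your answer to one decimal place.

Two edge vectors: A→B = (632, 1392, -133.7), A→C = (-999, -98, -492.4).
Normal n = (A→B) × (A→C) = (-698523.4, 444763.1, 1328672).
So ∂z/∂x = −n_x/n_z = 0.525730504 and ∂z/∂y = −n_y/n_z = −0.334742585.
Intercept c from A: 875 − 356886.37 + 1951377.21 = 1595365.84.
At (679283, 5830232): z_contact = 357119.79 − 1951626.93 + 1595365.84 = 858.71 m.
Depth below ground = 1173 − 858.71 = 314.3 m.

314.3 m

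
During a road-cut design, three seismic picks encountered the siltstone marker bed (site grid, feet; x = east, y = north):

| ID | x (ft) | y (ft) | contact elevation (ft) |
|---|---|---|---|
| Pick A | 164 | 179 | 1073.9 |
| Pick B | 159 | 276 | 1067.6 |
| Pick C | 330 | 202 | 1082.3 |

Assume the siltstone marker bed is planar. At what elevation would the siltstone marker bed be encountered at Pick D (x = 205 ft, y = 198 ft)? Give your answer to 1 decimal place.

Let the plane be z = a·x + b·y + c.
Pick B−Pick A: −5a + 97b = −6.3;  Pick C−Pick A: 166a + 23b = 8.4.
Solving gives a = 0.05918, b = −0.06190.
Then c = 1073.9 − a·164 − b·179 = 1075.27.
At (205, 198): z = 12.1 − 12.3 + 1075.27 = 1075.2 ft.

1075.2 ft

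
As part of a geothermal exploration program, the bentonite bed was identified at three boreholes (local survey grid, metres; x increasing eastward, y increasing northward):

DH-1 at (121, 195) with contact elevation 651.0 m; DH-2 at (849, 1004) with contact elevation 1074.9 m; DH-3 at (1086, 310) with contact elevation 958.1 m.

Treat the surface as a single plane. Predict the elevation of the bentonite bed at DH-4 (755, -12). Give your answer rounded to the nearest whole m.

Two edge vectors: DH-1→DH-2 = (728, 809, 423.9), DH-1→DH-3 = (965, 115, 307.1).
Normal n = (DH-1→DH-2) × (DH-1→DH-3) = (199695.4, 185494.7, -696965).
So ∂z/∂x = −n_x/n_z = 0.28652 and ∂z/∂y = −n_y/n_z = 0.26615.
Intercept c from DH-1: 651 − 34.67 − 51.90 = 564.43.
At (755, -12): z = 216.3 − 3.2 + 564.43 = 777.6 m.

778 m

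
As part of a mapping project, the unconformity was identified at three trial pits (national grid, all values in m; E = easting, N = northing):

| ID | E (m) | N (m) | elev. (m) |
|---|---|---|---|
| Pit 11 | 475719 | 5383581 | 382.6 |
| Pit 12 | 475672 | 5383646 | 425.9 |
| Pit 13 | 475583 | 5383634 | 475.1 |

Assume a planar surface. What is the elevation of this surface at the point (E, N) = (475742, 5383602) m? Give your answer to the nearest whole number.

Two edge vectors: Pit 11→Pit 12 = (-47, 65, 43.3), Pit 11→Pit 13 = (-136, 53, 92.5).
Normal n = (Pit 11→Pit 12) × (Pit 11→Pit 13) = (3717.6, -1541.3, 6349).
So ∂z/∂E = −n_x/n_z = −0.58554103 and ∂z/∂N = −n_y/n_z = 0.24276264.
Intercept c from Pit 11: 382.6 + 278552.99 − 1306932.34 = −1027996.74.
At (475742, 5383602): z = −278566.5 + 1306937.4 − 1027996.74 = 374.2 m.

374 m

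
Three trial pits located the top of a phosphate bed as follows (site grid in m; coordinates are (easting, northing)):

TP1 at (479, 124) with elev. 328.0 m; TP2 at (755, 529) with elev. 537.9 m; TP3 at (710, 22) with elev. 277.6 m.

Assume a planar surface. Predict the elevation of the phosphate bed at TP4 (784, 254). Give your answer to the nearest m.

Let the plane be z = a·E + b·N + c.
TP2−TP1: 276a + 405b = 209.9;  TP3−TP1: 231a − 102b = −50.4.
Solving gives a = 0.00820, b = 0.51268.
Then c = 328 − a·479 − b·124 = 260.50.
At (784, 254): z = 6.4 + 130.2 + 260.50 = 397.1 m.

397 m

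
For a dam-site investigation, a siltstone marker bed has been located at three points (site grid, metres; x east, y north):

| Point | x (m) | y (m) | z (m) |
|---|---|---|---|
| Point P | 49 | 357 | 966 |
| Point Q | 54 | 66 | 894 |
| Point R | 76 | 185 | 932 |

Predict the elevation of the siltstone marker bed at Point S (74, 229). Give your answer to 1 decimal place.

Let the plane be z = a·x + b·y + c.
Point Q−Point P: 5a − 291b = −72;  Point R−Point P: 27a − 172b = −34.
Solving gives a = 0.35587, b = 0.25354.
Then c = 966 − a·49 − b·357 = 858.05.
At (74, 229): z = 26.3 + 58.1 + 858.05 = 942.4 m.

942.4 m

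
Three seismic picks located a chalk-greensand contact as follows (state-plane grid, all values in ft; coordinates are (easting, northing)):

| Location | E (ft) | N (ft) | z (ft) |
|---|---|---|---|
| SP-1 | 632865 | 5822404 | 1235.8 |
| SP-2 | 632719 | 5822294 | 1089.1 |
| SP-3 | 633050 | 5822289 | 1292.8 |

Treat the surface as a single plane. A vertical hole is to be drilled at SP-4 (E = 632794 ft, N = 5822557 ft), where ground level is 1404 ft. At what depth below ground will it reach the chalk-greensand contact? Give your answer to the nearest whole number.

135 ft

Let the plane be z = a·E + b·N + c.
SP-2−SP-1: −146a − 110b = −146.7;  SP-3−SP-1: 185a − 115b = 57.
Solving gives a = 0.62306139, b = 0.50666397.
Then c = 1235.8 − a·632865 − b·5822404 = −3343080.30.
At (632794, 5822557): z_contact = 394269.5 + 2950079.9 − 3343080.30 = 1269.1 ft.
Depth below ground = 1404 − 1269.1 = 135 ft.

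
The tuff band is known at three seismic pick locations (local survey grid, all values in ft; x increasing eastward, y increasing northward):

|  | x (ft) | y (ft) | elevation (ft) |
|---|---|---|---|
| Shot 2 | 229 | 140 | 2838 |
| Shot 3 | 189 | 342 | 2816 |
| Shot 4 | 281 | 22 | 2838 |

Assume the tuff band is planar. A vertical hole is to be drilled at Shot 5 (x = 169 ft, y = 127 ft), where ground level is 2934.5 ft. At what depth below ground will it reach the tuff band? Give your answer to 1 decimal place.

67.0 ft

Let the plane be z = a·x + b·y + c.
Shot 3−Shot 2: −40a + 202b = −22;  Shot 4−Shot 2: 52a − 118b = 0.
Solving gives a = −0.44882, b = −0.19779.
Then c = 2838 − a·229 − b·140 = 2968.47.
At (169, 127): z_contact = −75.85 − 25.12 + 2968.47 = 2867.50 ft.
Depth below ground = 2934.5 − 2867.50 = 67.0 ft.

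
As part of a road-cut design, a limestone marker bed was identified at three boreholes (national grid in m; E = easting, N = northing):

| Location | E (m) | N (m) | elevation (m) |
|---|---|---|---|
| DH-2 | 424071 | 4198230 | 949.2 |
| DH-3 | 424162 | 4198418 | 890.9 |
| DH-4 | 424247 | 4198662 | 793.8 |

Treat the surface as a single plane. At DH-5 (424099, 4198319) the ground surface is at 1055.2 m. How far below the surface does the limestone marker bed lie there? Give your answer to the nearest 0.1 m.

143.4 m

Let the plane be z = a·E + b·N + c.
DH-3−DH-2: 91a + 188b = −58.3;  DH-4−DH-2: 176a + 432b = −155.4.
Solving gives a = 0.647429306, b = −0.623489717.
Then c = 949.2 − a·424071 − b·4198230 = 2343946.44.
At (424099, 4198319): z_contact = 274574.12 − 2617608.73 + 2343946.44 = 911.84 m.
Depth below ground = 1055.2 − 911.84 = 143.4 m.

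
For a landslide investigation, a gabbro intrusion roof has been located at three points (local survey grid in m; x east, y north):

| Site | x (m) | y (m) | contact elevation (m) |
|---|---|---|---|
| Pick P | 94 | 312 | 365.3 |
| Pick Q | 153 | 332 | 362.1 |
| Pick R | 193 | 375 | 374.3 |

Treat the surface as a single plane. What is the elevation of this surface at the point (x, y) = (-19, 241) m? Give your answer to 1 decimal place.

355.5 m

Two edge vectors: Pick P→Pick Q = (59, 20, -3.2), Pick P→Pick R = (99, 63, 9).
Normal n = (Pick P→Pick Q) × (Pick P→Pick R) = (381.6, -847.8, 1737).
So ∂z/∂x = −n_x/n_z = −0.21969 and ∂z/∂y = −n_y/n_z = 0.48808.
Intercept c from Pick P: 365.3 + 20.65 − 152.28 = 233.67.
At (-19, 241): z = 4.2 + 117.6 + 233.67 = 355.5 m.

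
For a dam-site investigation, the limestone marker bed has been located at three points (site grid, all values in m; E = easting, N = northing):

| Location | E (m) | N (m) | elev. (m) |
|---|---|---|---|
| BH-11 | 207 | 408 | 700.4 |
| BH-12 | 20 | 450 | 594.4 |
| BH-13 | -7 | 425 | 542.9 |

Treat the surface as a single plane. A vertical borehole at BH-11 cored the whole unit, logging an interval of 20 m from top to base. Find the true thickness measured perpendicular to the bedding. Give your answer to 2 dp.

Let the plane be z = a·E + b·N + c.
BH-12−BH-11: −187a + 42b = −106;  BH-13−BH-11: −214a + 17b = −157.5.
Solving gives a = 0.82854, b = 1.16517.
|∇z| = √(a²+b²) = 1.42973, so dip δ = arctan(1.42973) = 55.03°.
True thickness = vertical thickness × cos δ = 20 × cos 55.03° = 11.46 m.

11.46 m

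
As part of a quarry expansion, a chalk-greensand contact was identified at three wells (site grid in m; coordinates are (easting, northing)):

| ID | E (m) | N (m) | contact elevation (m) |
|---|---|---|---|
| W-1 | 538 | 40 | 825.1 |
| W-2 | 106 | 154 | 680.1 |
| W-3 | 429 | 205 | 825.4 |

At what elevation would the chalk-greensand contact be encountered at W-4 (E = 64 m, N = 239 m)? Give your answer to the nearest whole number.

686 m

Let the plane be z = a·E + b·N + c.
W-2−W-1: −432a + 114b = −145;  W-3−W-1: −109a + 165b = 0.3.
Solving gives a = 0.40710, b = 0.27075.
Then c = 825.1 − a·538 − b·40 = 595.25.
At (64, 239): z = 26.1 + 64.7 + 595.25 = 686.0 m.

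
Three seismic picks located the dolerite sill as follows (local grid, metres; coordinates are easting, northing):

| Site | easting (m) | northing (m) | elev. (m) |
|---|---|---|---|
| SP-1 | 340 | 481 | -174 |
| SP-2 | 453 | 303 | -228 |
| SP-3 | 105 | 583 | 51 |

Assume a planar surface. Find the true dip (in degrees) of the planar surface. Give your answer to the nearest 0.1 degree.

50.5°

Two edge vectors: SP-1→SP-2 = (113, -178, -54), SP-1→SP-3 = (-235, 102, 225).
Normal n = (SP-1→SP-2) × (SP-1→SP-3) = (-34542, -12735, -30304).
So ∂z/∂easting = −n_x/n_z = −1.13985 and ∂z/∂northing = −n_y/n_z = −0.42024.
Gradient magnitude |∇z| = √(a² + b²) = √(1.29926 + 0.17660) = 1.21485.
True dip = arctan(1.21485) = 50.5°, dipping toward ENE (azimuth ≈ 070°).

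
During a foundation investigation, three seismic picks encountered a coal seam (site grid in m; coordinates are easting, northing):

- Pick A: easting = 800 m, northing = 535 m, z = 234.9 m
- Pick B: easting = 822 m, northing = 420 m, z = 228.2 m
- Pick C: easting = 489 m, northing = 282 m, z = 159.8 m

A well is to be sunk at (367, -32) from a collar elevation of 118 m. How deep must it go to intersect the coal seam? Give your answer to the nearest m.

Two edge vectors: Pick A→Pick B = (22, -115, -6.7), Pick A→Pick C = (-311, -253, -75.1).
Normal n = (Pick A→Pick B) × (Pick A→Pick C) = (6941.4, 3735.9, -41331).
So ∂z/∂easting = −n_x/n_z = 0.16795 and ∂z/∂northing = −n_y/n_z = 0.09039.
Intercept c from Pick A: 234.9 − 134.36 − 48.36 = 52.18.
At (367, -32): z_contact = 61.6 − 2.9 + 52.18 = 110.9 m.
Depth below ground = 118 − 110.9 = 7 m.

7 m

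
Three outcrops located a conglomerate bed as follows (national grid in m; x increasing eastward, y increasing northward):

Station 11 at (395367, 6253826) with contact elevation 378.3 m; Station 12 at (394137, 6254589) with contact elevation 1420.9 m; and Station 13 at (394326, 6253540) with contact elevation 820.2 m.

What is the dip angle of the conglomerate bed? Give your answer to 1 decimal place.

36.1°

Let the plane be z = a·x + b·y + c.
Station 12−Station 11: −1230a + 763b = 1042.6;  Station 13−Station 11: −1041a − 286b = 441.9.
Solving gives a = −0.55438, b = 0.47276.
Gradient magnitude |∇z| = √(a² + b²) = √(0.30734 + 0.22350) = 0.72858.
True dip = arctan(0.72858) = 36.1°, dipping toward SE (azimuth ≈ 130°).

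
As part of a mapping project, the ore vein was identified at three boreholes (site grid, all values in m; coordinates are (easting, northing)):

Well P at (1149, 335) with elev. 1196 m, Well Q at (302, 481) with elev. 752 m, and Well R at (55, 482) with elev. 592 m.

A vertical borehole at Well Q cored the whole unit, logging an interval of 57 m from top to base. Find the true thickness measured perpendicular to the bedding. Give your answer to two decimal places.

40.69 m

Two edge vectors: Well P→Well Q = (-847, 146, -444), Well P→Well R = (-1094, 147, -604).
Normal n = (Well P→Well Q) × (Well P→Well R) = (-22916, -25852, 35215).
So ∂z/∂E = −n_x/n_z = 0.65075 and ∂z/∂N = −n_y/n_z = 0.73412.
|∇z| = √(a²+b²) = 0.98102, so dip δ = arctan(0.98102) = 44.45°.
True thickness = vertical thickness × cos δ = 57 × cos 44.45° = 40.69 m.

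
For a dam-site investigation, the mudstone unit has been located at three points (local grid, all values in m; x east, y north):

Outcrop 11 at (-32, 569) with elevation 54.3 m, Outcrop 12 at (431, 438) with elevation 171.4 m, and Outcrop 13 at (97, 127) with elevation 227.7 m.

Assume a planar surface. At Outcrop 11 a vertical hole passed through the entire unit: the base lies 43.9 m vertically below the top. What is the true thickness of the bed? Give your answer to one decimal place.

41.0 m

Let the plane be z = a·x + b·y + c.
Outcrop 12−Outcrop 11: 463a − 131b = 117.1;  Outcrop 13−Outcrop 11: 129a − 442b = 173.4.
Solving gives a = 0.15469, b = −0.34716.
|∇z| = √(a²+b²) = 0.38007, so dip δ = arctan(0.38007) = 20.81°.
True thickness = vertical thickness × cos δ = 43.9 × cos 20.81° = 41.0 m.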